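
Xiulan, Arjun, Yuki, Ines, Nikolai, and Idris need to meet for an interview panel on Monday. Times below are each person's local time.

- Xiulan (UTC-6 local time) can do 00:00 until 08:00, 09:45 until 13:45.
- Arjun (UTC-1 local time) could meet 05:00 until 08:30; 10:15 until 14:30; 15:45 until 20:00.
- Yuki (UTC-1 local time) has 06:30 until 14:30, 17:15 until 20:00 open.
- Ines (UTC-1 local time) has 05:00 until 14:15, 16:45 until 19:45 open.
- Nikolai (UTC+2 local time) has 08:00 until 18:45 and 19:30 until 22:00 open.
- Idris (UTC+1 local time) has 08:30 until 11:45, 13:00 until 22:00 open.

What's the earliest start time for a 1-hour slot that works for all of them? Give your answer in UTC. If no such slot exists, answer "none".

Xiulan in UTC: 06:00-14:00, 15:45-19:45 (add 6h to convert from UTC-6).
Arjun in UTC: 06:00-09:30, 11:15-15:30, 16:45-21:00 (add 1h to convert from UTC-1).
Yuki in UTC: 07:30-15:30, 18:15-21:00 (add 1h to convert from UTC-1).
Ines in UTC: 06:00-15:15, 17:45-20:45 (add 1h to convert from UTC-1).
Nikolai in UTC: 06:00-16:45, 17:30-20:00 (subtract 2h to convert from UTC+2).
Idris in UTC: 07:30-10:45, 12:00-21:00 (subtract 1h to convert from UTC+1).
Xiulan ∩ Arjun: 06:00-09:30, 11:15-14:00, 16:45-19:45.
Xiulan ∩ Arjun ∩ Yuki: 07:30-09:30, 11:15-14:00, 18:15-19:45.
Xiulan ∩ Arjun ∩ Yuki ∩ Ines: 07:30-09:30, 11:15-14:00, 18:15-19:45.
Xiulan ∩ Arjun ∩ Yuki ∩ Ines ∩ Nikolai: 07:30-09:30, 11:15-14:00, 18:15-19:45.
Xiulan ∩ Arjun ∩ Yuki ∩ Ines ∩ Nikolai ∩ Idris: 07:30-09:30, 12:00-14:00, 18:15-19:45.
So the common availability across everyone is 07:30-09:30, 12:00-14:00, 18:15-19:45.
The first common window of at least 60 minutes is 07:30-09:30, so the earliest start is 07:30.

07:30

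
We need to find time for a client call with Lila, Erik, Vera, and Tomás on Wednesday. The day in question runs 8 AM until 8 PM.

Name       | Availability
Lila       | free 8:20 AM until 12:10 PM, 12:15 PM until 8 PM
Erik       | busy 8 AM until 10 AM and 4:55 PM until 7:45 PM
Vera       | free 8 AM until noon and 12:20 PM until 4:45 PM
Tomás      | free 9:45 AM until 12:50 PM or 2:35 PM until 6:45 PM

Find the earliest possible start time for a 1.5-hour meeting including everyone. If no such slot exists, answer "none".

Lila free: 08:20-12:10, 12:15-20:00.
Erik free: 10:00-16:55, 19:45-20:00 (invert busy blocks within the working day).
Vera free: 08:00-12:00, 12:20-16:45.
Tomás free: 09:45-12:50, 14:35-18:45.
Lila ∩ Erik: 10:00-12:10, 12:15-16:55, 19:45-20:00.
Lila ∩ Erik ∩ Vera: 10:00-12:00, 12:20-16:45.
Lila ∩ Erik ∩ Vera ∩ Tomás: 10:00-12:00, 12:20-12:50, 14:35-16:45.
So the common availability across everyone is 10:00-12:00, 12:20-12:50, 14:35-16:45.
The first common window of at least 90 minutes is 10:00-12:00, so the earliest start is 10:00.

10:00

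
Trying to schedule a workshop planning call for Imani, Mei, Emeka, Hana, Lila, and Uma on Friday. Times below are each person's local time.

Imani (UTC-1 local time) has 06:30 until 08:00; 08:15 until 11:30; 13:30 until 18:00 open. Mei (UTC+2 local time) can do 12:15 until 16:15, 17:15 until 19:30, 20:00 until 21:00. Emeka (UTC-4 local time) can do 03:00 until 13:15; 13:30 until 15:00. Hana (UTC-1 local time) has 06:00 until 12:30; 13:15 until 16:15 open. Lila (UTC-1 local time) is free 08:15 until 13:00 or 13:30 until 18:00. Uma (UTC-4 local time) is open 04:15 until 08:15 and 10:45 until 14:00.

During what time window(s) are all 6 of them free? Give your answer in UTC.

10:15-12:15, 15:15-17:15

Imani in UTC: 07:30-09:00, 09:15-12:30, 14:30-19:00 (add 1h to convert from UTC-1).
Mei in UTC: 10:15-14:15, 15:15-17:30, 18:00-19:00 (subtract 2h to convert from UTC+2).
Emeka in UTC: 07:00-17:15, 17:30-19:00 (add 4h to convert from UTC-4).
Hana in UTC: 07:00-13:30, 14:15-17:15 (add 1h to convert from UTC-1).
Lila in UTC: 09:15-14:00, 14:30-19:00 (add 1h to convert from UTC-1).
Uma in UTC: 08:15-12:15, 14:45-18:00 (add 4h to convert from UTC-4).
Imani ∩ Mei: 10:15-12:30, 15:15-17:30, 18:00-19:00.
Imani ∩ Mei ∩ Emeka: 10:15-12:30, 15:15-17:15, 18:00-19:00.
Imani ∩ Mei ∩ Emeka ∩ Hana: 10:15-12:30, 15:15-17:15.
Imani ∩ Mei ∩ Emeka ∩ Hana ∩ Lila: 10:15-12:30, 15:15-17:15.
Imani ∩ Mei ∩ Emeka ∩ Hana ∩ Lila ∩ Uma: 10:15-12:15, 15:15-17:15.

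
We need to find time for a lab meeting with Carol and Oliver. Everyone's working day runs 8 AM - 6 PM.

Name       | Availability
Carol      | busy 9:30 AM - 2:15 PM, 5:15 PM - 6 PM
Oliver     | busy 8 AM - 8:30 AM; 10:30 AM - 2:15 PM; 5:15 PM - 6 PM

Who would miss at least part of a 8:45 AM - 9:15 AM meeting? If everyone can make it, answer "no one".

Carol free: 08:00-09:30, 14:15-17:15 (invert busy blocks within the working day).
Oliver free: 08:30-10:30, 14:15-17:15 (invert busy blocks within the working day).
Carol: free for 08:45-09:15. Oliver: free for 08:45-09:15.

no one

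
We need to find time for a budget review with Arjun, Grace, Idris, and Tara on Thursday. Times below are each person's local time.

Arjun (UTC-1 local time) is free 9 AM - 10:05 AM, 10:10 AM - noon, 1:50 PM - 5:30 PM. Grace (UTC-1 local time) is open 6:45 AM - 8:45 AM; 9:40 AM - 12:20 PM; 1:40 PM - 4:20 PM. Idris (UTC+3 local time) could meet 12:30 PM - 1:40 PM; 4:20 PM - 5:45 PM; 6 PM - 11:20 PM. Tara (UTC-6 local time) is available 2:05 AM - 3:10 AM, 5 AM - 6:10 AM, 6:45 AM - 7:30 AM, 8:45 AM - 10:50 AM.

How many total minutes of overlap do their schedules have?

Arjun in UTC: 10:00-11:05, 11:10-13:00, 14:50-18:30 (add 1h to convert from UTC-1).
Grace in UTC: 07:45-09:45, 10:40-13:20, 14:40-17:20 (add 1h to convert from UTC-1).
Idris in UTC: 09:30-10:40, 13:20-14:45, 15:00-20:20 (subtract 3h to convert from UTC+3).
Tara in UTC: 08:05-09:10, 11:00-12:10, 12:45-13:30, 14:45-16:50 (add 6h to convert from UTC-6).
Arjun ∩ Grace: 10:40-11:05, 11:10-13:00, 14:50-17:20.
Arjun ∩ Grace ∩ Idris: 15:00-17:20.
Arjun ∩ Grace ∩ Idris ∩ Tara: 15:00-16:50.
That's a single block of 110 minutes.

110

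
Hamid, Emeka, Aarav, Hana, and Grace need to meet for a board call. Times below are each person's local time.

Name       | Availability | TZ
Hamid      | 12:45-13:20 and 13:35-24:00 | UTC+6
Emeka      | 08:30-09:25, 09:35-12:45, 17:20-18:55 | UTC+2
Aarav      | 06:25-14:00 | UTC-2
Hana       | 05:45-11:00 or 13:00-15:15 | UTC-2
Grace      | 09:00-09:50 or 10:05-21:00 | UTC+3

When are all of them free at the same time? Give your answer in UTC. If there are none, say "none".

08:25-10:45, 15:20-16:00

Hamid in UTC: 06:45-07:20, 07:35-18:00 (subtract 6h to convert from UTC+6).
Emeka in UTC: 06:30-07:25, 07:35-10:45, 15:20-16:55 (subtract 2h to convert from UTC+2).
Aarav in UTC: 08:25-16:00 (add 2h to convert from UTC-2).
Hana in UTC: 07:45-13:00, 15:00-17:15 (add 2h to convert from UTC-2).
Grace in UTC: 06:00-06:50, 07:05-18:00 (subtract 3h to convert from UTC+3).
Hamid ∩ Emeka: 06:45-07:20, 07:35-10:45, 15:20-16:55.
Hamid ∩ Emeka ∩ Aarav: 08:25-10:45, 15:20-16:00.
Hamid ∩ Emeka ∩ Aarav ∩ Hana: 08:25-10:45, 15:20-16:00.
Hamid ∩ Emeka ∩ Aarav ∩ Hana ∩ Grace: 08:25-10:45, 15:20-16:00.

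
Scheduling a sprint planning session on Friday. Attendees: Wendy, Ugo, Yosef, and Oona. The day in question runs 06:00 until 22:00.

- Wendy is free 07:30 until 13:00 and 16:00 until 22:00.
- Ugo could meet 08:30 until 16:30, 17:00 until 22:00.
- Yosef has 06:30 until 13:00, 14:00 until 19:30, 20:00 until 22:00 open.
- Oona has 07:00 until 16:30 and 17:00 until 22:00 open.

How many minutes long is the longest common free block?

Wendy ∩ Ugo: 08:30-13:00, 16:00-16:30, 17:00-22:00.
Wendy ∩ Ugo ∩ Yosef: 08:30-13:00, 16:00-16:30, 17:00-19:30, 20:00-22:00.
Wendy ∩ Ugo ∩ Yosef ∩ Oona: 08:30-13:00, 16:00-16:30, 17:00-19:30, 20:00-22:00.
The longest is 08:30-13:00 at 270 minutes.

270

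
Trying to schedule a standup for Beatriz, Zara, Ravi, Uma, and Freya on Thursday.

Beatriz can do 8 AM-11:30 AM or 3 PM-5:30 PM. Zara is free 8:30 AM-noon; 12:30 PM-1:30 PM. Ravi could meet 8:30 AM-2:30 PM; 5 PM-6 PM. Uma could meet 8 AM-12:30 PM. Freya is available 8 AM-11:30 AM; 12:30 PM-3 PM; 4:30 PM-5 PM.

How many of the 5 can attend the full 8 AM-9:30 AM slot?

Beatriz, Uma, and Freya can make the full 08:00-09:30 slot — that's 3.

3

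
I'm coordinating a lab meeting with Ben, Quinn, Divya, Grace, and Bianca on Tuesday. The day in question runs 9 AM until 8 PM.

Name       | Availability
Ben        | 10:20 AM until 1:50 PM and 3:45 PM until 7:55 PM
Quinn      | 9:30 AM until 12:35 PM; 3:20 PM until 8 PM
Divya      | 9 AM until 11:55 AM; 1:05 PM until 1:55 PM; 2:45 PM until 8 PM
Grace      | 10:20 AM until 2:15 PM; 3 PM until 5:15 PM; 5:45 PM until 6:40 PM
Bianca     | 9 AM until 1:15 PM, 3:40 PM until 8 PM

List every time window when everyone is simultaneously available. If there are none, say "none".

Ben ∩ Quinn: 10:20-12:35, 15:45-19:55.
Ben ∩ Quinn ∩ Divya: 10:20-11:55, 15:45-19:55.
Ben ∩ Quinn ∩ Divya ∩ Grace: 10:20-11:55, 15:45-17:15, 17:45-18:40.
Ben ∩ Quinn ∩ Divya ∩ Grace ∩ Bianca: 10:20-11:55, 15:45-17:15, 17:45-18:40.

10:20-11:55, 15:45-17:15, 17:45-18:40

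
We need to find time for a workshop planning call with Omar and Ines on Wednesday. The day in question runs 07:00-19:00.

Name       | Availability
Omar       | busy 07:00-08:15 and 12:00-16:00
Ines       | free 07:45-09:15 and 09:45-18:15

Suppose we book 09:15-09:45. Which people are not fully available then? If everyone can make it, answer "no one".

Ines

Omar free: 08:15-12:00, 16:00-19:00 (invert busy blocks within the working day).
Ines free: 07:45-09:15, 09:45-18:15.
Omar: free for 09:15-09:45. Ines: not fully free for 09:15-09:45.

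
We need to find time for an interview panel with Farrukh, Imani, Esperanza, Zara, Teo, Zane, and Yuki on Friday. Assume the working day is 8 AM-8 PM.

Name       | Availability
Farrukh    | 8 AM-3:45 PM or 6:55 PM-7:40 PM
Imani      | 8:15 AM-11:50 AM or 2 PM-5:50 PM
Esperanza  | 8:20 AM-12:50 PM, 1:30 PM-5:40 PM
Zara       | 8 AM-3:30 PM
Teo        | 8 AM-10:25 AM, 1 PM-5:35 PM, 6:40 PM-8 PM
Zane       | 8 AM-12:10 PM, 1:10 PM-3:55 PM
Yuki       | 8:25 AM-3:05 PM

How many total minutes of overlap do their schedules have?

Farrukh ∩ Imani: 08:15-11:50, 14:00-15:45.
Farrukh ∩ Imani ∩ Esperanza: 08:20-11:50, 14:00-15:45.
Farrukh ∩ Imani ∩ Esperanza ∩ Zara: 08:20-11:50, 14:00-15:30.
Farrukh ∩ Imani ∩ Esperanza ∩ Zara ∩ Teo: 08:20-10:25, 14:00-15:30.
Farrukh ∩ Imani ∩ Esperanza ∩ Zara ∩ Teo ∩ Zane: 08:20-10:25, 14:00-15:30.
Farrukh ∩ Imani ∩ Esperanza ∩ Zara ∩ Teo ∩ Zane ∩ Yuki: 08:25-10:25, 14:00-15:05.
Summing the common windows: 120 + 65 = 185 minutes.

185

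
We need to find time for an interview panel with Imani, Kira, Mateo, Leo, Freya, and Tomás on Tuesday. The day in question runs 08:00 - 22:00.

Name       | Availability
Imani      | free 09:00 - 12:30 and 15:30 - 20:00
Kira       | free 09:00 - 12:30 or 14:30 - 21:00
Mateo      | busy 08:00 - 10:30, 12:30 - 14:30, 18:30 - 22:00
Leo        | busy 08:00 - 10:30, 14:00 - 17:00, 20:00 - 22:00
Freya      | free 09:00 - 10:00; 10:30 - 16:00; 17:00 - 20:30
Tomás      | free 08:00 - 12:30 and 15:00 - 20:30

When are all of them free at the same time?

Imani free: 09:00-12:30, 15:30-20:00.
Kira free: 09:00-12:30, 14:30-21:00.
Mateo free: 10:30-12:30, 14:30-18:30 (invert busy blocks within the working day).
Leo free: 10:30-14:00, 17:00-20:00 (invert busy blocks within the working day).
Freya free: 09:00-10:00, 10:30-16:00, 17:00-20:30.
Tomás free: 08:00-12:30, 15:00-20:30.
Imani ∩ Kira: 09:00-12:30, 15:30-20:00.
Imani ∩ Kira ∩ Mateo: 10:30-12:30, 15:30-18:30.
Imani ∩ Kira ∩ Mateo ∩ Leo: 10:30-12:30, 17:00-18:30.
Imani ∩ Kira ∩ Mateo ∩ Leo ∩ Freya: 10:30-12:30, 17:00-18:30.
Imani ∩ Kira ∩ Mateo ∩ Leo ∩ Freya ∩ Tomás: 10:30-12:30, 17:00-18:30.

10:30-12:30, 17:00-18:30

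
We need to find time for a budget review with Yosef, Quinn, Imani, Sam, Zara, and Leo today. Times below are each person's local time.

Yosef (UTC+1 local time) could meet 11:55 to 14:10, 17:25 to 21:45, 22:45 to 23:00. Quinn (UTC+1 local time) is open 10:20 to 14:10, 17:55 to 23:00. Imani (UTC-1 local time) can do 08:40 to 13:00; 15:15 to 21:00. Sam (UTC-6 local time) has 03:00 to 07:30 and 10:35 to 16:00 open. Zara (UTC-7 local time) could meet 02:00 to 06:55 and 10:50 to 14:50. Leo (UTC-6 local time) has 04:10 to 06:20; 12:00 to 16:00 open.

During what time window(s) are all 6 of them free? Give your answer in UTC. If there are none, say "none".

10:55-12:20, 18:00-20:45, 21:45-21:50

Yosef in UTC: 10:55-13:10, 16:25-20:45, 21:45-22:00 (subtract 1h to convert from UTC+1).
Quinn in UTC: 09:20-13:10, 16:55-22:00 (subtract 1h to convert from UTC+1).
Imani in UTC: 09:40-14:00, 16:15-22:00 (add 1h to convert from UTC-1).
Sam in UTC: 09:00-13:30, 16:35-22:00 (add 6h to convert from UTC-6).
Zara in UTC: 09:00-13:55, 17:50-21:50 (add 7h to convert from UTC-7).
Leo in UTC: 10:10-12:20, 18:00-22:00 (add 6h to convert from UTC-6).
Yosef ∩ Quinn: 10:55-13:10, 16:55-20:45, 21:45-22:00.
Yosef ∩ Quinn ∩ Imani: 10:55-13:10, 16:55-20:45, 21:45-22:00.
Yosef ∩ Quinn ∩ Imani ∩ Sam: 10:55-13:10, 16:55-20:45, 21:45-22:00.
Yosef ∩ Quinn ∩ Imani ∩ Sam ∩ Zara: 10:55-13:10, 17:50-20:45, 21:45-21:50.
Yosef ∩ Quinn ∩ Imani ∩ Sam ∩ Zara ∩ Leo: 10:55-12:20, 18:00-20:45, 21:45-21:50.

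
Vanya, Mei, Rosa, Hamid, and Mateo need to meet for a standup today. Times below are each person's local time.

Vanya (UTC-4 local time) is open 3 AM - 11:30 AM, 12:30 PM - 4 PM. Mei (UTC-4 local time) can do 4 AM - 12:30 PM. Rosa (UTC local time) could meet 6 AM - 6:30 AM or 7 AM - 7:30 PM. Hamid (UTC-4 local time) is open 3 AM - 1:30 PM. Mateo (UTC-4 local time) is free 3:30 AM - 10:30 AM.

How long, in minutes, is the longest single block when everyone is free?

Vanya in UTC: 07:00-15:30, 16:30-20:00 (add 4h to convert from UTC-4).
Mei in UTC: 08:00-16:30 (add 4h to convert from UTC-4).
Rosa in UTC: 06:00-06:30, 07:00-19:30.
Hamid in UTC: 07:00-17:30 (add 4h to convert from UTC-4).
Mateo in UTC: 07:30-14:30 (add 4h to convert from UTC-4).
Vanya ∩ Mei: 08:00-15:30.
Vanya ∩ Mei ∩ Rosa: 08:00-15:30.
Vanya ∩ Mei ∩ Rosa ∩ Hamid: 08:00-15:30.
Vanya ∩ Mei ∩ Rosa ∩ Hamid ∩ Mateo: 08:00-14:30.
Those are the intersection windows.
The longest is 08:00-14:30 at 390 minutes.

390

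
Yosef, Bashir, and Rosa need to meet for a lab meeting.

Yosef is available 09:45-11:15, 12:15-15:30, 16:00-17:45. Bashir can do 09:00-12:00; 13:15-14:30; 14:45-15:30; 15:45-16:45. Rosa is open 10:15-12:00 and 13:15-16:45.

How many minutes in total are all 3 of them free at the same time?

225

Yosef ∩ Bashir: 09:45-11:15, 13:15-14:30, 14:45-15:30, 16:00-16:45.
Yosef ∩ Bashir ∩ Rosa: 10:15-11:15, 13:15-14:30, 14:45-15:30, 16:00-16:45.
Summing the common windows: 60 + 75 + 45 + 45 = 225 minutes.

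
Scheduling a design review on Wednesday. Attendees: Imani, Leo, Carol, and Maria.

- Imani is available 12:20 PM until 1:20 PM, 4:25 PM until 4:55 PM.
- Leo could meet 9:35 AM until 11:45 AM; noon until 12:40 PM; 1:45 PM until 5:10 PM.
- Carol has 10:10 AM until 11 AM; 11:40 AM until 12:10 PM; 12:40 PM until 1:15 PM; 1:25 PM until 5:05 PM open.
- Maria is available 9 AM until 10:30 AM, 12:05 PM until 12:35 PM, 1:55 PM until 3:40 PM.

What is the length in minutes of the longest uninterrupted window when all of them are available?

Imani ∩ Leo: 12:20-12:40, 16:25-16:55.
Imani ∩ Leo ∩ Carol: 16:25-16:55.
Imani ∩ Leo ∩ Carol ∩ Maria: ∅.
There is no time when everyone is free.
No common window exists, so the longest block is 0 minutes.

0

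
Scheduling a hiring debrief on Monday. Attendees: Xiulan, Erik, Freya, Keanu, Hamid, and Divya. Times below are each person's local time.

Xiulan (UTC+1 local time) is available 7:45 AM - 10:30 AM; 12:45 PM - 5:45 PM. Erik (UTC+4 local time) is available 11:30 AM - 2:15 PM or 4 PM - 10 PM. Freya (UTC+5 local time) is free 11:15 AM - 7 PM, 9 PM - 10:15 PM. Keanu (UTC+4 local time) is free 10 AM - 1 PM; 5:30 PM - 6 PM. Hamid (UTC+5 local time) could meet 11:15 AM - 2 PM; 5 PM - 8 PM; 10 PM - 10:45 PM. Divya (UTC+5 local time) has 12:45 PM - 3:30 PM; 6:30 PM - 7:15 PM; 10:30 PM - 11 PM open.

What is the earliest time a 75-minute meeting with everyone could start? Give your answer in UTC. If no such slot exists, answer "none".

07:45

Xiulan in UTC: 06:45-09:30, 11:45-16:45 (subtract 1h to convert from UTC+1).
Erik in UTC: 07:30-10:15, 12:00-18:00 (subtract 4h to convert from UTC+4).
Freya in UTC: 06:15-14:00, 16:00-17:15 (subtract 5h to convert from UTC+5).
Keanu in UTC: 06:00-09:00, 13:30-14:00 (subtract 4h to convert from UTC+4).
Hamid in UTC: 06:15-09:00, 12:00-15:00, 17:00-17:45 (subtract 5h to convert from UTC+5).
Divya in UTC: 07:45-10:30, 13:30-14:15, 17:30-18:00 (subtract 5h to convert from UTC+5).
Xiulan ∩ Erik: 07:30-09:30, 12:00-16:45.
Xiulan ∩ Erik ∩ Freya: 07:30-09:30, 12:00-14:00, 16:00-16:45.
Xiulan ∩ Erik ∩ Freya ∩ Keanu: 07:30-09:00, 13:30-14:00.
Xiulan ∩ Erik ∩ Freya ∩ Keanu ∩ Hamid: 07:30-09:00, 13:30-14:00.
Xiulan ∩ Erik ∩ Freya ∩ Keanu ∩ Hamid ∩ Divya: 07:45-09:00, 13:30-14:00.
Those are the intersection windows.
The first common window of at least 75 minutes is 07:45-09:00, so the earliest start is 07:45.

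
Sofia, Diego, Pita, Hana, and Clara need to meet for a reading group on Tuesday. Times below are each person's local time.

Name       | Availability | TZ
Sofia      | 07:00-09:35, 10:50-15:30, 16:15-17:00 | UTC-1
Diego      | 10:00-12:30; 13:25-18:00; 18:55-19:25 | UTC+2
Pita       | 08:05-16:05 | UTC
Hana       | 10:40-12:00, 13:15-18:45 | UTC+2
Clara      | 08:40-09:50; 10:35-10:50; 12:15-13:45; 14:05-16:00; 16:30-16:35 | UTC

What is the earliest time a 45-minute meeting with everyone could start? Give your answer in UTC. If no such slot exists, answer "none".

08:40

Sofia in UTC: 08:00-10:35, 11:50-16:30, 17:15-18:00 (add 1h to convert from UTC-1).
Diego in UTC: 08:00-10:30, 11:25-16:00, 16:55-17:25 (subtract 2h to convert from UTC+2).
Pita in UTC: 08:05-16:05.
Hana in UTC: 08:40-10:00, 11:15-16:45 (subtract 2h to convert from UTC+2).
Clara in UTC: 08:40-09:50, 10:35-10:50, 12:15-13:45, 14:05-16:00, 16:30-16:35.
Sofia ∩ Diego: 08:00-10:30, 11:50-16:00, 17:15-17:25.
Sofia ∩ Diego ∩ Pita: 08:05-10:30, 11:50-16:00.
Sofia ∩ Diego ∩ Pita ∩ Hana: 08:40-10:00, 11:50-16:00.
Sofia ∩ Diego ∩ Pita ∩ Hana ∩ Clara: 08:40-09:50, 12:15-13:45, 14:05-16:00.
The first common window of at least 45 minutes is 08:40-09:50, so the earliest start is 08:40.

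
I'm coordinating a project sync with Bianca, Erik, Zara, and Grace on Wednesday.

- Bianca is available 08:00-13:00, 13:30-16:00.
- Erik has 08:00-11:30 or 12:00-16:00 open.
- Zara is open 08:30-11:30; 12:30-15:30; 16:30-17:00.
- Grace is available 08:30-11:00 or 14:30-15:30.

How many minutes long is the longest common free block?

150

Bianca ∩ Erik: 08:00-11:30, 12:00-13:00, 13:30-16:00.
Bianca ∩ Erik ∩ Zara: 08:30-11:30, 12:30-13:00, 13:30-15:30.
Bianca ∩ Erik ∩ Zara ∩ Grace: 08:30-11:00, 14:30-15:30.
Those are the intersection windows.
The longest is 08:30-11:00 at 150 minutes.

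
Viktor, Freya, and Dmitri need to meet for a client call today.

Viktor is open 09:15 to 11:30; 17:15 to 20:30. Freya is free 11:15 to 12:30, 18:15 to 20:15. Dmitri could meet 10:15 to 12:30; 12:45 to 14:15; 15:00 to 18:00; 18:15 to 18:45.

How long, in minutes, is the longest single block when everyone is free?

Viktor ∩ Freya: 11:15-11:30, 18:15-20:15.
Viktor ∩ Freya ∩ Dmitri: 11:15-11:30, 18:15-18:45.
The longest is 18:15-18:45 at 30 minutes.

30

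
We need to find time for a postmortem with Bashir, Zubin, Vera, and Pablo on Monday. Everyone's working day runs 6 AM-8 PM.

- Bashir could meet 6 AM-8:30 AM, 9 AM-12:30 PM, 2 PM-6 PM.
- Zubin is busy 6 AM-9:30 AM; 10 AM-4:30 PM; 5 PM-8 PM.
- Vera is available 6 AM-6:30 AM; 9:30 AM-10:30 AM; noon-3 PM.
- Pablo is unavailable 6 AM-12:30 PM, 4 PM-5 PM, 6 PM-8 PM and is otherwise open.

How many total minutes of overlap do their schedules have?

0

Bashir free: 06:00-08:30, 09:00-12:30, 14:00-18:00.
Zubin free: 09:30-10:00, 16:30-17:00 (invert busy blocks within the working day).
Vera free: 06:00-06:30, 09:30-10:30, 12:00-15:00.
Pablo free: 12:30-16:00, 17:00-18:00 (invert busy blocks within the working day).
Bashir ∩ Zubin: 09:30-10:00, 16:30-17:00.
Bashir ∩ Zubin ∩ Vera: 09:30-10:00.
Bashir ∩ Zubin ∩ Vera ∩ Pablo: ∅.
There is no time when everyone is free.
There is no common window, so the total is 0 minutes.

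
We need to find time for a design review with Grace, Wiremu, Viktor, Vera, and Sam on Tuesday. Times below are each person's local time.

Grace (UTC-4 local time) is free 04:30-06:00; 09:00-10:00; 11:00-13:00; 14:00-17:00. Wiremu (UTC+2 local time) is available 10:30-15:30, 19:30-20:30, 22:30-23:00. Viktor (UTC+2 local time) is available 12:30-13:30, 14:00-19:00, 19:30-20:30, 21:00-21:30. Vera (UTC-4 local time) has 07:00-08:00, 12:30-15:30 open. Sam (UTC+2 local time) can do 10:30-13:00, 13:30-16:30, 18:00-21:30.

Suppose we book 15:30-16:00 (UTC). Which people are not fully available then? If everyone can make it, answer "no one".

Grace in UTC: 08:30-10:00, 13:00-14:00, 15:00-17:00, 18:00-21:00 (add 4h to convert from UTC-4).
Wiremu in UTC: 08:30-13:30, 17:30-18:30, 20:30-21:00 (subtract 2h to convert from UTC+2).
Viktor in UTC: 10:30-11:30, 12:00-17:00, 17:30-18:30, 19:00-19:30 (subtract 2h to convert from UTC+2).
Vera in UTC: 11:00-12:00, 16:30-19:30 (add 4h to convert from UTC-4).
Sam in UTC: 08:30-11:00, 11:30-14:30, 16:00-19:30 (subtract 2h to convert from UTC+2).
Grace: free for 15:30-16:00. Wiremu: not fully free for 15:30-16:00. Viktor: free for 15:30-16:00. Vera: not fully free for 15:30-16:00. Sam: not fully free for 15:30-16:00.

Sam, Vera, Wiremu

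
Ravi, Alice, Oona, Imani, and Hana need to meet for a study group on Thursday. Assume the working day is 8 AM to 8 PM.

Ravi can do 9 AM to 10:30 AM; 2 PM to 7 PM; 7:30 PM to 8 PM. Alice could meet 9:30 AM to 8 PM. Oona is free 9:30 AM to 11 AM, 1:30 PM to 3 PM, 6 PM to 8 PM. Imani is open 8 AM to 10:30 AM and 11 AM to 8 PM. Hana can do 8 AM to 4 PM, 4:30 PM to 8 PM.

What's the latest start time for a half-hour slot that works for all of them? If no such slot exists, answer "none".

19:30

Ravi ∩ Alice: 09:30-10:30, 14:00-19:00, 19:30-20:00.
Ravi ∩ Alice ∩ Oona: 09:30-10:30, 14:00-15:00, 18:00-19:00, 19:30-20:00.
Ravi ∩ Alice ∩ Oona ∩ Imani: 09:30-10:30, 14:00-15:00, 18:00-19:00, 19:30-20:00.
Ravi ∩ Alice ∩ Oona ∩ Imani ∩ Hana: 09:30-10:30, 14:00-15:00, 18:00-19:00, 19:30-20:00.
Those are the intersection windows.
The last common window of at least 30 minutes is 19:30-20:00; a 30-minute meeting can start as late as 19:30 and still end by 20:00.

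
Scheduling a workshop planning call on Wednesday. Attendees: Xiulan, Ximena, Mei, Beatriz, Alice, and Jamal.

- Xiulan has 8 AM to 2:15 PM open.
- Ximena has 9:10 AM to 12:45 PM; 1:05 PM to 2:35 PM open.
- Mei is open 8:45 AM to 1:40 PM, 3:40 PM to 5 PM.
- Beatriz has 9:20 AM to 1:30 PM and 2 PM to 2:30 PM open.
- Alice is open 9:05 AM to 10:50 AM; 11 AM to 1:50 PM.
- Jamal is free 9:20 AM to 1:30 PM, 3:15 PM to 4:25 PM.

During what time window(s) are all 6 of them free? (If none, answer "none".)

Xiulan ∩ Ximena: 09:10-12:45, 13:05-14:15.
Xiulan ∩ Ximena ∩ Mei: 09:10-12:45, 13:05-13:40.
Xiulan ∩ Ximena ∩ Mei ∩ Beatriz: 09:20-12:45, 13:05-13:30.
Xiulan ∩ Ximena ∩ Mei ∩ Beatriz ∩ Alice: 09:20-10:50, 11:00-12:45, 13:05-13:30.
Xiulan ∩ Ximena ∩ Mei ∩ Beatriz ∩ Alice ∩ Jamal: 09:20-10:50, 11:00-12:45, 13:05-13:30.
Those are the intersection windows.

09:20-10:50, 11:00-12:45, 13:05-13:30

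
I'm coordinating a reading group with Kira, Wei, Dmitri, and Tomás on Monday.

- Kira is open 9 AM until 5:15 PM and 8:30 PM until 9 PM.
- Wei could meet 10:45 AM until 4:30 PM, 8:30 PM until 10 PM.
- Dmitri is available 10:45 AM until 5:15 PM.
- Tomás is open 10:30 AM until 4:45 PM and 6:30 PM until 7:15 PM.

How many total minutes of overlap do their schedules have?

Kira ∩ Wei: 10:45-16:30, 20:30-21:00.
Kira ∩ Wei ∩ Dmitri: 10:45-16:30.
Kira ∩ Wei ∩ Dmitri ∩ Tomás: 10:45-16:30.
That's a single block of 345 minutes.

345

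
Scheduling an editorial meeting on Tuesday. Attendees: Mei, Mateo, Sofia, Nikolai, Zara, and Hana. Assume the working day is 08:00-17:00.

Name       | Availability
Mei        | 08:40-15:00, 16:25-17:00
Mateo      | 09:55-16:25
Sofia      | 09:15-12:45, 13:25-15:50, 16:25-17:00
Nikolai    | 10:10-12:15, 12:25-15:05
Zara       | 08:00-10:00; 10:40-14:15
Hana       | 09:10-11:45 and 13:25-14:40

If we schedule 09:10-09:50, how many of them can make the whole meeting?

Mei, Zara, and Hana can make the full 09:10-09:50 slot — that's 3.

3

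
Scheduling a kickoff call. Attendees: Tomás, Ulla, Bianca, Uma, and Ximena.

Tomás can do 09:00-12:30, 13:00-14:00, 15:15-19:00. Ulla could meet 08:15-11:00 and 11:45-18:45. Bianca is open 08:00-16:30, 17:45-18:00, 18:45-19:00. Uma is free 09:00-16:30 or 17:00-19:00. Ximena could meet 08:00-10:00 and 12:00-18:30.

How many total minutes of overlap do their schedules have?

Tomás ∩ Ulla: 09:00-11:00, 11:45-12:30, 13:00-14:00, 15:15-18:45.
Tomás ∩ Ulla ∩ Bianca: 09:00-11:00, 11:45-12:30, 13:00-14:00, 15:15-16:30, 17:45-18:00.
Tomás ∩ Ulla ∩ Bianca ∩ Uma: 09:00-11:00, 11:45-12:30, 13:00-14:00, 15:15-16:30, 17:45-18:00.
Tomás ∩ Ulla ∩ Bianca ∩ Uma ∩ Ximena: 09:00-10:00, 12:00-12:30, 13:00-14:00, 15:15-16:30, 17:45-18:00.
Those are the intersection windows.
Summing the common windows: 60 + 30 + 60 + 75 + 15 = 240 minutes.

240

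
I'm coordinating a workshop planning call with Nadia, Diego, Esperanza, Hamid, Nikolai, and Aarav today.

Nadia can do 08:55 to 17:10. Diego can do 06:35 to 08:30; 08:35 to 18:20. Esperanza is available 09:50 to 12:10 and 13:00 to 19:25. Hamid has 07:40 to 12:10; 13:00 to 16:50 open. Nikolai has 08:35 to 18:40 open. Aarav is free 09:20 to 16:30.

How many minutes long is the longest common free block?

210

Nadia ∩ Diego: 08:55-17:10.
Nadia ∩ Diego ∩ Esperanza: 09:50-12:10, 13:00-17:10.
Nadia ∩ Diego ∩ Esperanza ∩ Hamid: 09:50-12:10, 13:00-16:50.
Nadia ∩ Diego ∩ Esperanza ∩ Hamid ∩ Nikolai: 09:50-12:10, 13:00-16:50.
Nadia ∩ Diego ∩ Esperanza ∩ Hamid ∩ Nikolai ∩ Aarav: 09:50-12:10, 13:00-16:30.
Those are the intersection windows.
The longest is 13:00-16:30 at 210 minutes.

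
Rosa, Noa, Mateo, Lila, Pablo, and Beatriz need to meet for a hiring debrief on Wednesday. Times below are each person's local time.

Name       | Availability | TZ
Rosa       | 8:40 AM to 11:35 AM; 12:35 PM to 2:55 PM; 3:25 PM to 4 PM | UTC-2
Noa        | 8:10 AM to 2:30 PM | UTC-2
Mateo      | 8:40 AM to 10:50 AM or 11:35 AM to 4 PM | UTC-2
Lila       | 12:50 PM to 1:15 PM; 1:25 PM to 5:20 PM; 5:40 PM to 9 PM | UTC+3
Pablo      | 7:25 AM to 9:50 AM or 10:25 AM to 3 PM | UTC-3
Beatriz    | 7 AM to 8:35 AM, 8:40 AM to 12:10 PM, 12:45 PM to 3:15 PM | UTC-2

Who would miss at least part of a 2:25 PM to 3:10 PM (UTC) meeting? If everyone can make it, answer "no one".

Beatriz, Lila, Rosa

Rosa in UTC: 10:40-13:35, 14:35-16:55, 17:25-18:00 (add 2h to convert from UTC-2).
Noa in UTC: 10:10-16:30 (add 2h to convert from UTC-2).
Mateo in UTC: 10:40-12:50, 13:35-18:00 (add 2h to convert from UTC-2).
Lila in UTC: 09:50-10:15, 10:25-14:20, 14:40-18:00 (subtract 3h to convert from UTC+3).
Pablo in UTC: 10:25-12:50, 13:25-18:00 (add 3h to convert from UTC-3).
Beatriz in UTC: 09:00-10:35, 10:40-14:10, 14:45-17:15 (add 2h to convert from UTC-2).
Rosa: not fully free for 14:25-15:10. Noa: free for 14:25-15:10. Mateo: free for 14:25-15:10. Lila: not fully free for 14:25-15:10. Pablo: free for 14:25-15:10. Beatriz: not fully free for 14:25-15:10.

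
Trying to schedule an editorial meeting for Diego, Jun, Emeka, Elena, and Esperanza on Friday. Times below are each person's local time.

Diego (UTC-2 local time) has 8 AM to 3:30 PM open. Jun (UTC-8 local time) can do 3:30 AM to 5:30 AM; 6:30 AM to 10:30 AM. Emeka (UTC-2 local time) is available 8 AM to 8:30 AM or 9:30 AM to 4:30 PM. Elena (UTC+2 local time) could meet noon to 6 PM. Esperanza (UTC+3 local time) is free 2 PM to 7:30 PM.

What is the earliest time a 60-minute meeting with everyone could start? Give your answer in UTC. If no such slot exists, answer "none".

11:30

Diego in UTC: 10:00-17:30 (add 2h to convert from UTC-2).
Jun in UTC: 11:30-13:30, 14:30-18:30 (add 8h to convert from UTC-8).
Emeka in UTC: 10:00-10:30, 11:30-18:30 (add 2h to convert from UTC-2).
Elena in UTC: 10:00-16:00 (subtract 2h to convert from UTC+2).
Esperanza in UTC: 11:00-16:30 (subtract 3h to convert from UTC+3).
Diego ∩ Jun: 11:30-13:30, 14:30-17:30.
Diego ∩ Jun ∩ Emeka: 11:30-13:30, 14:30-17:30.
Diego ∩ Jun ∩ Emeka ∩ Elena: 11:30-13:30, 14:30-16:00.
Diego ∩ Jun ∩ Emeka ∩ Elena ∩ Esperanza: 11:30-13:30, 14:30-16:00.
Those are the intersection windows.
The first common window of at least 60 minutes is 11:30-13:30, so the earliest start is 11:30.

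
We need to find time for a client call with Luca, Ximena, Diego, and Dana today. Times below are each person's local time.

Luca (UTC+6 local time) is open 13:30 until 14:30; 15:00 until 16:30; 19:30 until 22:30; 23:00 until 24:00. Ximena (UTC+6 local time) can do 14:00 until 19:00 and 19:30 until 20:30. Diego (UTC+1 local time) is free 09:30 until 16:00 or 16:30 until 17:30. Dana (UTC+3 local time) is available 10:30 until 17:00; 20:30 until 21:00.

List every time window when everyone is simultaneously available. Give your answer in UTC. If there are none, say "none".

09:00-10:30, 13:30-14:00

Luca in UTC: 07:30-08:30, 09:00-10:30, 13:30-16:30, 17:00-18:00 (subtract 6h to convert from UTC+6).
Ximena in UTC: 08:00-13:00, 13:30-14:30 (subtract 6h to convert from UTC+6).
Diego in UTC: 08:30-15:00, 15:30-16:30 (subtract 1h to convert from UTC+1).
Dana in UTC: 07:30-14:00, 17:30-18:00 (subtract 3h to convert from UTC+3).
Luca ∩ Ximena: 08:00-08:30, 09:00-10:30, 13:30-14:30.
Luca ∩ Ximena ∩ Diego: 09:00-10:30, 13:30-14:30.
Luca ∩ Ximena ∩ Diego ∩ Dana: 09:00-10:30, 13:30-14:00.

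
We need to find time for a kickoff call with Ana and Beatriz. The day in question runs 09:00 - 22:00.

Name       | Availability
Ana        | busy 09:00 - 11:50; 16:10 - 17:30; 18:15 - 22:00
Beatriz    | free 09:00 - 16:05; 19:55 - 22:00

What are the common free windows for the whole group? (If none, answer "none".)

11:50-16:05

Ana free: 11:50-16:10, 17:30-18:15 (invert busy blocks within the working day).
Beatriz free: 09:00-16:05, 19:55-22:00.
Ana ∩ Beatriz: 11:50-16:05.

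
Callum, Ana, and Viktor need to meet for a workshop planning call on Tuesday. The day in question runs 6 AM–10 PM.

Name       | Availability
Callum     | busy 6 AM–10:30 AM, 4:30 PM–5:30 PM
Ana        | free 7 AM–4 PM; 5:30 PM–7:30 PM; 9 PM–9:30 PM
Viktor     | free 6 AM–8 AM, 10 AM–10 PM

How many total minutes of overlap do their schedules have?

Callum free: 10:30-16:30, 17:30-22:00 (invert busy blocks within the working day).
Ana free: 07:00-16:00, 17:30-19:30, 21:00-21:30.
Viktor free: 06:00-08:00, 10:00-22:00.
Callum ∩ Ana: 10:30-16:00, 17:30-19:30, 21:00-21:30.
Callum ∩ Ana ∩ Viktor: 10:30-16:00, 17:30-19:30, 21:00-21:30.
Those are the intersection windows.
Summing the common windows: 330 + 120 + 30 = 480 minutes.

480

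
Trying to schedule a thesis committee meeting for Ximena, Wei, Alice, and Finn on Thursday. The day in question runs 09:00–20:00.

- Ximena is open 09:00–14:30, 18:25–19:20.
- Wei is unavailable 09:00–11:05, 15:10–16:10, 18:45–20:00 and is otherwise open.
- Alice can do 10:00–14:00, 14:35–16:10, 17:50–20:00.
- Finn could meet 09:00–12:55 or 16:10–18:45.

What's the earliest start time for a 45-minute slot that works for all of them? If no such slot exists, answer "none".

11:05

Ximena free: 09:00-14:30, 18:25-19:20.
Wei free: 11:05-15:10, 16:10-18:45 (invert busy blocks within the working day).
Alice free: 10:00-14:00, 14:35-16:10, 17:50-20:00.
Finn free: 09:00-12:55, 16:10-18:45.
Ximena ∩ Wei: 11:05-14:30, 18:25-18:45.
Ximena ∩ Wei ∩ Alice: 11:05-14:00, 18:25-18:45.
Ximena ∩ Wei ∩ Alice ∩ Finn: 11:05-12:55, 18:25-18:45.
The first common window of at least 45 minutes is 11:05-12:55, so the earliest start is 11:05.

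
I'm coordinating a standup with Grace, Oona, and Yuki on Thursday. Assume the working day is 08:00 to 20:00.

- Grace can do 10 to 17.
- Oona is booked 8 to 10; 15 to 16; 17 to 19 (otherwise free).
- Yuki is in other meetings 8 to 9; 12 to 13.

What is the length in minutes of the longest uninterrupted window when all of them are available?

120

Grace free: 10:00-17:00.
Oona free: 10:00-15:00, 16:00-17:00, 19:00-20:00 (invert busy blocks within the working day).
Yuki free: 09:00-12:00, 13:00-20:00 (invert busy blocks within the working day).
Grace ∩ Oona: 10:00-15:00, 16:00-17:00.
Grace ∩ Oona ∩ Yuki: 10:00-12:00, 13:00-15:00, 16:00-17:00.
Those are the intersection windows.
The longest is 10:00-12:00 at 120 minutes.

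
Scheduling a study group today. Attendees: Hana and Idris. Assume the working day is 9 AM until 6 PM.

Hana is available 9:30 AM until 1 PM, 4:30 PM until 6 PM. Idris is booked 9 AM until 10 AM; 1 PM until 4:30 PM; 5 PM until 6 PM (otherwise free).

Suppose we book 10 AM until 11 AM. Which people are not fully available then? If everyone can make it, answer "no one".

Hana free: 09:30-13:00, 16:30-18:00.
Idris free: 10:00-13:00, 16:30-17:00 (invert busy blocks within the working day).
Hana: free for 10:00-11:00. Idris: free for 10:00-11:00.

no one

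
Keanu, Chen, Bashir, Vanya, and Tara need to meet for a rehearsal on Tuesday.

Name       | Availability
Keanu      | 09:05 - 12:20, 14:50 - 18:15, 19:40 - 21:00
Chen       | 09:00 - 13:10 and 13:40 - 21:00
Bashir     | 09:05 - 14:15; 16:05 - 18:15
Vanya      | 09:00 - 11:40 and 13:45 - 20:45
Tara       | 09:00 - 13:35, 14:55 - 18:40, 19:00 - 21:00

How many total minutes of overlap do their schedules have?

Keanu ∩ Chen: 09:05-12:20, 14:50-18:15, 19:40-21:00.
Keanu ∩ Chen ∩ Bashir: 09:05-12:20, 16:05-18:15.
Keanu ∩ Chen ∩ Bashir ∩ Vanya: 09:05-11:40, 16:05-18:15.
Keanu ∩ Chen ∩ Bashir ∩ Vanya ∩ Tara: 09:05-11:40, 16:05-18:15.
Those are the intersection windows.
Summing the common windows: 155 + 130 = 285 minutes.

285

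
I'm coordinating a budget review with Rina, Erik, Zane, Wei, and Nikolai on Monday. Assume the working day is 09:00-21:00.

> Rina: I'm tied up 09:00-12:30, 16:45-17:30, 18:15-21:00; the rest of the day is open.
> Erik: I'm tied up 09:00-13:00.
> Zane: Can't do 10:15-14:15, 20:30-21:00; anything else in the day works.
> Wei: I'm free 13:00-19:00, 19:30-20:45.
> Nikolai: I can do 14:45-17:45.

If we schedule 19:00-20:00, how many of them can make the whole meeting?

2

Rina free: 12:30-16:45, 17:30-18:15 (invert busy blocks within the working day).
Erik free: 13:00-21:00 (invert busy blocks within the working day).
Zane free: 09:00-10:15, 14:15-20:30 (invert busy blocks within the working day).
Wei free: 13:00-19:00, 19:30-20:45.
Nikolai free: 14:45-17:45.
Erik and Zane can make the full 19:00-20:00 slot — that's 2.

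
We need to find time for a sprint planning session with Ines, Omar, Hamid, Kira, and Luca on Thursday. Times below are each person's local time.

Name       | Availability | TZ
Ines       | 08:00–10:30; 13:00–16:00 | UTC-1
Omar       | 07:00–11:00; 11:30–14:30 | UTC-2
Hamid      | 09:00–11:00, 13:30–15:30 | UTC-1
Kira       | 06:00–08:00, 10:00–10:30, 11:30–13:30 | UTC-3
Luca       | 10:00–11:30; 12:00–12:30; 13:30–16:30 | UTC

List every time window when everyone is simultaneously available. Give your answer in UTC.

10:00-11:00, 14:30-16:30

Ines in UTC: 09:00-11:30, 14:00-17:00 (add 1h to convert from UTC-1).
Omar in UTC: 09:00-13:00, 13:30-16:30 (add 2h to convert from UTC-2).
Hamid in UTC: 10:00-12:00, 14:30-16:30 (add 1h to convert from UTC-1).
Kira in UTC: 09:00-11:00, 13:00-13:30, 14:30-16:30 (add 3h to convert from UTC-3).
Luca in UTC: 10:00-11:30, 12:00-12:30, 13:30-16:30.
Ines ∩ Omar: 09:00-11:30, 14:00-16:30.
Ines ∩ Omar ∩ Hamid: 10:00-11:30, 14:30-16:30.
Ines ∩ Omar ∩ Hamid ∩ Kira: 10:00-11:00, 14:30-16:30.
Ines ∩ Omar ∩ Hamid ∩ Kira ∩ Luca: 10:00-11:00, 14:30-16:30.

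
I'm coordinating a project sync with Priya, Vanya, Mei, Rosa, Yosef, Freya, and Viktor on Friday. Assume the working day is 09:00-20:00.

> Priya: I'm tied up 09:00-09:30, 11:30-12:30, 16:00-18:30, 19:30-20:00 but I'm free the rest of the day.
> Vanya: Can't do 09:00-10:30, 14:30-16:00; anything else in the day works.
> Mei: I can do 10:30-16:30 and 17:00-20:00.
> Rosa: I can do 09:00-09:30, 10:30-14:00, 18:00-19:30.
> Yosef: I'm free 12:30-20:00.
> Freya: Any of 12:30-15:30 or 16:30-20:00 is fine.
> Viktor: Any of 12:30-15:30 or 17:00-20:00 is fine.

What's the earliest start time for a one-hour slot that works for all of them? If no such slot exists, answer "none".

Priya free: 09:30-11:30, 12:30-16:00, 18:30-19:30 (invert busy blocks within the working day).
Vanya free: 10:30-14:30, 16:00-20:00 (invert busy blocks within the working day).
Mei free: 10:30-16:30, 17:00-20:00.
Rosa free: 09:00-09:30, 10:30-14:00, 18:00-19:30.
Yosef free: 12:30-20:00.
Freya free: 12:30-15:30, 16:30-20:00.
Viktor free: 12:30-15:30, 17:00-20:00.
Priya ∩ Vanya: 10:30-11:30, 12:30-14:30, 18:30-19:30.
Priya ∩ Vanya ∩ Mei: 10:30-11:30, 12:30-14:30, 18:30-19:30.
Priya ∩ Vanya ∩ Mei ∩ Rosa: 10:30-11:30, 12:30-14:00, 18:30-19:30.
Priya ∩ Vanya ∩ Mei ∩ Rosa ∩ Yosef: 12:30-14:00, 18:30-19:30.
Priya ∩ Vanya ∩ Mei ∩ Rosa ∩ Yosef ∩ Freya: 12:30-14:00, 18:30-19:30.
Priya ∩ Vanya ∩ Mei ∩ Rosa ∩ Yosef ∩ Freya ∩ Viktor: 12:30-14:00, 18:30-19:30.
The first common window of at least 60 minutes is 12:30-14:00, so the earliest start is 12:30.

12:30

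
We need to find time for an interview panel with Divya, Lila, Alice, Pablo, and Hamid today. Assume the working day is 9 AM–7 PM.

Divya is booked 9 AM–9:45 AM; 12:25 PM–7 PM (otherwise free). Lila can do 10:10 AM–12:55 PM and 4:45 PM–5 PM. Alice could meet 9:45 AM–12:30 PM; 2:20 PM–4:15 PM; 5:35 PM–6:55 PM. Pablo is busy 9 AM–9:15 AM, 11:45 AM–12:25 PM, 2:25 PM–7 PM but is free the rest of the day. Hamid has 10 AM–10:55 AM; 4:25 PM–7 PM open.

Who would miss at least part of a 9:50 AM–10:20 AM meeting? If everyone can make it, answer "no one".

Hamid, Lila

Divya free: 09:45-12:25 (invert busy blocks within the working day).
Lila free: 10:10-12:55, 16:45-17:00.
Alice free: 09:45-12:30, 14:20-16:15, 17:35-18:55.
Pablo free: 09:15-11:45, 12:25-14:25 (invert busy blocks within the working day).
Hamid free: 10:00-10:55, 16:25-19:00.
Divya: free for 09:50-10:20. Lila: not fully free for 09:50-10:20. Alice: free for 09:50-10:20. Pablo: free for 09:50-10:20. Hamid: not fully free for 09:50-10:20.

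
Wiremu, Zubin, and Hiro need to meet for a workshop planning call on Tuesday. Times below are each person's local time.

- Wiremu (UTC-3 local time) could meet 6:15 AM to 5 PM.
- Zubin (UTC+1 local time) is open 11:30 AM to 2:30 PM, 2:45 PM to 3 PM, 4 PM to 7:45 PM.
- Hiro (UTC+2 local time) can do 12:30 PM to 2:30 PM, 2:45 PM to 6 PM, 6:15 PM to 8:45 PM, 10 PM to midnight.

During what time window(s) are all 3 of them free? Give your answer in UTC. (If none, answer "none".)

Wiremu in UTC: 09:15-20:00 (add 3h to convert from UTC-3).
Zubin in UTC: 10:30-13:30, 13:45-14:00, 15:00-18:45 (subtract 1h to convert from UTC+1).
Hiro in UTC: 10:30-12:30, 12:45-16:00, 16:15-18:45, 20:00-22:00 (subtract 2h to convert from UTC+2).
Wiremu ∩ Zubin: 10:30-13:30, 13:45-14:00, 15:00-18:45.
Wiremu ∩ Zubin ∩ Hiro: 10:30-12:30, 12:45-13:30, 13:45-14:00, 15:00-16:00, 16:15-18:45.

10:30-12:30, 12:45-13:30, 13:45-14:00, 15:00-16:00, 16:15-18:45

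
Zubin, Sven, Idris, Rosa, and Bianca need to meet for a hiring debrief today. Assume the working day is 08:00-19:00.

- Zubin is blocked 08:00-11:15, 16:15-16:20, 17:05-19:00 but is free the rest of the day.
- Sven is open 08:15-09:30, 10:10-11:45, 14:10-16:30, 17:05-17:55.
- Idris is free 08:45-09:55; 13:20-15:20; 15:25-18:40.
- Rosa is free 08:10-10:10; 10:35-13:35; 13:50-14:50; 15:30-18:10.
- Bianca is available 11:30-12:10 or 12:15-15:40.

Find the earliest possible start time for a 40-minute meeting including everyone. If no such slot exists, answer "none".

14:10

Zubin free: 11:15-16:15, 16:20-17:05 (invert busy blocks within the working day).
Sven free: 08:15-09:30, 10:10-11:45, 14:10-16:30, 17:05-17:55.
Idris free: 08:45-09:55, 13:20-15:20, 15:25-18:40.
Rosa free: 08:10-10:10, 10:35-13:35, 13:50-14:50, 15:30-18:10.
Bianca free: 11:30-12:10, 12:15-15:40.
Zubin ∩ Sven: 11:15-11:45, 14:10-16:15, 16:20-16:30.
Zubin ∩ Sven ∩ Idris: 14:10-15:20, 15:25-16:15, 16:20-16:30.
Zubin ∩ Sven ∩ Idris ∩ Rosa: 14:10-14:50, 15:30-16:15, 16:20-16:30.
Zubin ∩ Sven ∩ Idris ∩ Rosa ∩ Bianca: 14:10-14:50, 15:30-15:40.
The first common window of at least 40 minutes is 14:10-14:50, so the earliest start is 14:10.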